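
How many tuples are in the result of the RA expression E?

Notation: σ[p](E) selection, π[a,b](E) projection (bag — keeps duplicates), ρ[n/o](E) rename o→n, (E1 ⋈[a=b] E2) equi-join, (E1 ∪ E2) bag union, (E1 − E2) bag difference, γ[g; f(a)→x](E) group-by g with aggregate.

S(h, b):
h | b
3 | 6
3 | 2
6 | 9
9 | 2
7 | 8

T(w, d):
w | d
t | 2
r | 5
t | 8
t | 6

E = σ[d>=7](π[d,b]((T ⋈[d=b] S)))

Row counts bottom-up:
  T → 4
  S → 5
  (T ⋈[d=b] S) → 4
  π[d,b]((T ⋈[d=b] S)) → 4
  σ[d>=7](π[d,b]((T ⋈[d=b] S))) → 1

|E| = 1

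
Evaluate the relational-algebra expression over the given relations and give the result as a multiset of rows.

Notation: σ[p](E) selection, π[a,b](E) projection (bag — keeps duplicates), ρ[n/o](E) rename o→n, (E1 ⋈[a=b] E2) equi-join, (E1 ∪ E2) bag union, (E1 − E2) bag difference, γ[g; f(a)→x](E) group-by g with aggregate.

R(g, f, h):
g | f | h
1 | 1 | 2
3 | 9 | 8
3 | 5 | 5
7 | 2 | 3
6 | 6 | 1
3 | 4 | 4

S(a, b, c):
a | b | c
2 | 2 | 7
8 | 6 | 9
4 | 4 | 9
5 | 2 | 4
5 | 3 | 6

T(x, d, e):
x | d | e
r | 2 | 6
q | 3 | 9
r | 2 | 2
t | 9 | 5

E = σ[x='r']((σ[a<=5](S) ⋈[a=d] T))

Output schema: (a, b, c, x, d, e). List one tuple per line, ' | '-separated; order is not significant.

Subexpression sizes:
  S → 5
  σ[a<=5](S) → 4
  T → 4
  (σ[a<=5](S) ⋈[a=d] T) → 2
  σ[x='r']((σ[a<=5](S) ⋈[a=d] T)) → 2

== RESULT ==
a | b | c | x | d | e
2 | 2 | 7 | r | 2 | 2
2 | 2 | 7 | r | 2 | 6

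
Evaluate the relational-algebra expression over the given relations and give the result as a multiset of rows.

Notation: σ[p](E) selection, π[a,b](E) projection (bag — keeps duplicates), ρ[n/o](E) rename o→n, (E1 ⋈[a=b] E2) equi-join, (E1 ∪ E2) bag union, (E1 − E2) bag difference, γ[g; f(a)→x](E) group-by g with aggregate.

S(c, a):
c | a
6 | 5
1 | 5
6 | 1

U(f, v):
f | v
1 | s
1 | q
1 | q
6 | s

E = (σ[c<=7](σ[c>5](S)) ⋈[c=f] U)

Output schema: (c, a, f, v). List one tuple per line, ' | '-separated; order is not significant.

Subexpression sizes:
  S → 3
  σ[c>5](S) → 2
  σ[c<=7](σ[c>5](S)) → 2
  U → 4
  (σ[c<=7](σ[c>5](S)) ⋈[c=f] U) → 2

== RESULT ==
c | a | f | v
6 | 1 | 6 | s
6 | 5 | 6 | s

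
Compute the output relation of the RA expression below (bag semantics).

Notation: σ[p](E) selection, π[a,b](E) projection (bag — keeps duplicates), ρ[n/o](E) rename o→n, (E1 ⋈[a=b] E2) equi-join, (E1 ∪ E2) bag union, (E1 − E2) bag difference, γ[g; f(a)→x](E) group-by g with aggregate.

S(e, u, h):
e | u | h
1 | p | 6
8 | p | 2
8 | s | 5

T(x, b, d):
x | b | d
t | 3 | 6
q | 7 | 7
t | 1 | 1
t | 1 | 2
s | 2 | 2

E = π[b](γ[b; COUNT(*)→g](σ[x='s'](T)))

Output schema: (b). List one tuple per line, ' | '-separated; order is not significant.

Per-node cardinality:
  T → 5
  σ[x='s'](T) → 1
  γ[b; COUNT(*)→g](σ[x='s'](T)) → 1
  π[b](γ[b; COUNT(*)→g](σ[x='s'](T))) → 1

== RESULT ==
b
2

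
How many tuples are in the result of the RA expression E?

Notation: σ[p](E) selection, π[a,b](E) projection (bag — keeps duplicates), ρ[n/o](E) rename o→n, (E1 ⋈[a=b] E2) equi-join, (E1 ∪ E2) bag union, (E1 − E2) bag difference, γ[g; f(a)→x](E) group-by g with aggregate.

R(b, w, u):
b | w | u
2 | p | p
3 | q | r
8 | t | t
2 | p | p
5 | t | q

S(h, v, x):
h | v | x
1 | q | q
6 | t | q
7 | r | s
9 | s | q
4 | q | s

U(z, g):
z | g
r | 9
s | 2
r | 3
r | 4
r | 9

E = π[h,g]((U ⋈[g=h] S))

Stepwise |·|:
  U → 5
  S → 5
  (U ⋈[g=h] S) → 3
  π[h,g]((U ⋈[g=h] S)) → 3

|E| = 3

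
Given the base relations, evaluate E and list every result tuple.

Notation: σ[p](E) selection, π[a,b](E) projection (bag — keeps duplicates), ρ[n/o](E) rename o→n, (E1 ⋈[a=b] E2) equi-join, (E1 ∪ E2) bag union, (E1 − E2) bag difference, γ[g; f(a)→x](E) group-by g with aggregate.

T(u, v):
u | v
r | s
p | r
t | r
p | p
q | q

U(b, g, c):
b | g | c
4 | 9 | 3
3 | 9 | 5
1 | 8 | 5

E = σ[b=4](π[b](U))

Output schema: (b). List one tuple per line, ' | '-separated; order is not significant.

Stepwise |·|:
  U → 3
  π[b](U) → 3
  σ[b=4](π[b](U)) → 1

== RESULT ==
b
4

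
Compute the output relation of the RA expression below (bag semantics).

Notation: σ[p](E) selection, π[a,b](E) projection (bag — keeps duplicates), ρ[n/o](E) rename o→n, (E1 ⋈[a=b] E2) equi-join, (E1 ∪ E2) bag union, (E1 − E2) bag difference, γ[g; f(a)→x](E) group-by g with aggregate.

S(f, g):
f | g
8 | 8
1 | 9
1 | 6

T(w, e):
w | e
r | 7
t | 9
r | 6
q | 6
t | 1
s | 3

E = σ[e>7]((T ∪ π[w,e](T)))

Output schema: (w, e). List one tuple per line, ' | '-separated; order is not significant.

Per-node cardinality:
  T → 6
  T → 6
  π[w,e](T) → 6
  (T ∪ π[w,e](T)) → 12
  σ[e>7]((T ∪ π[w,e](T))) → 2

== RESULT ==
w | e
t | 9
t | 9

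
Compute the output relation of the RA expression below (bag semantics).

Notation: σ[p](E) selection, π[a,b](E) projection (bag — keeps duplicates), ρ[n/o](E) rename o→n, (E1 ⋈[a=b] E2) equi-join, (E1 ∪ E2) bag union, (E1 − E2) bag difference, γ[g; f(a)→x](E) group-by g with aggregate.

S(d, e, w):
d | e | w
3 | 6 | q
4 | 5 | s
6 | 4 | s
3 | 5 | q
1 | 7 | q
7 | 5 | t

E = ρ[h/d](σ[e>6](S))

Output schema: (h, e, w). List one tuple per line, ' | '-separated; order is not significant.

Stepwise |·|:
  S → 6
  σ[e>6](S) → 1
  ρ[h/d](σ[e>6](S)) → 1

== RESULT ==
h | e | w
1 | 7 | q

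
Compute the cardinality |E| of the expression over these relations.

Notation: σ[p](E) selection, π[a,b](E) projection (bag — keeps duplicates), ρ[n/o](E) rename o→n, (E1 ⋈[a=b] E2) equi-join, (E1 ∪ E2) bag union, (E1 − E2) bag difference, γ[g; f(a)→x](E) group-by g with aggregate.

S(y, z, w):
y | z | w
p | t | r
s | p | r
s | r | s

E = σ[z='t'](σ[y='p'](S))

Row counts bottom-up:
  S → 3
  σ[y='p'](S) → 1
  σ[z='t'](σ[y='p'](S)) → 1

|E| = 1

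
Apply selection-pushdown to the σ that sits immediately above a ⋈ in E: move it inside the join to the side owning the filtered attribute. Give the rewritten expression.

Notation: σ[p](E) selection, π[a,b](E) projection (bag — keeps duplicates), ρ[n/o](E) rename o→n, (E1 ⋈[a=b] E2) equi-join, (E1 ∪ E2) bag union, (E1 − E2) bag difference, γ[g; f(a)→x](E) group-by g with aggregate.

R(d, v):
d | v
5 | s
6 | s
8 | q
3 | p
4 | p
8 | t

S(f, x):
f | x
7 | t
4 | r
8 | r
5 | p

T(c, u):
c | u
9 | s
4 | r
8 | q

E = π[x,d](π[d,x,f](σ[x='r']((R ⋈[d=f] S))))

σ filters on x, owned by the right side.
E' = π[x,d](π[d,x,f]((R ⋈[d=f] σ[x='r'](S))))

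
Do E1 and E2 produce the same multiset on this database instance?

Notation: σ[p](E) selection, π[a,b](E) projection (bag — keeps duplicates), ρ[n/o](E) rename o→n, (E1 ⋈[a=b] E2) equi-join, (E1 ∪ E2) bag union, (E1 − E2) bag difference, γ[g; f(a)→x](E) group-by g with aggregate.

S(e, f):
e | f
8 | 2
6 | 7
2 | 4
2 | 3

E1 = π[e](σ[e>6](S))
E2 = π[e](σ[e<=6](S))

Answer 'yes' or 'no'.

E1 stepwise |·|:
  S → 4
  σ[e>6](S) → 1
  π[e](σ[e>6](S)) → 1
E2 stepwise |·|:
  S → 4
  σ[e<=6](S) → 3
  π[e](σ[e<=6](S)) → 3

E1 result:
e
8
E2 result:
e
2
2
6
Witness: (6,) appears 0× in E1 but 1× in E2.

no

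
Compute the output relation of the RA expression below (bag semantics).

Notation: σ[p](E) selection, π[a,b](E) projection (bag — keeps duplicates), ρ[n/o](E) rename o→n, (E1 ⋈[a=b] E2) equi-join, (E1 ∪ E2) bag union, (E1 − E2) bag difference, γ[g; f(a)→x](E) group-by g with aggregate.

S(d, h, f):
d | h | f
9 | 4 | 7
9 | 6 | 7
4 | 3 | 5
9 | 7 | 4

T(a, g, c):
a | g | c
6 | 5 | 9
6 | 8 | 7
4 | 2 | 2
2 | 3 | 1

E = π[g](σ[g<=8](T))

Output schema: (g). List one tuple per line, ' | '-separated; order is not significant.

Subexpression sizes:
  T → 4
  σ[g<=8](T) → 4
  π[g](σ[g<=8](T)) → 4

== RESULT ==
g
2
3
5
8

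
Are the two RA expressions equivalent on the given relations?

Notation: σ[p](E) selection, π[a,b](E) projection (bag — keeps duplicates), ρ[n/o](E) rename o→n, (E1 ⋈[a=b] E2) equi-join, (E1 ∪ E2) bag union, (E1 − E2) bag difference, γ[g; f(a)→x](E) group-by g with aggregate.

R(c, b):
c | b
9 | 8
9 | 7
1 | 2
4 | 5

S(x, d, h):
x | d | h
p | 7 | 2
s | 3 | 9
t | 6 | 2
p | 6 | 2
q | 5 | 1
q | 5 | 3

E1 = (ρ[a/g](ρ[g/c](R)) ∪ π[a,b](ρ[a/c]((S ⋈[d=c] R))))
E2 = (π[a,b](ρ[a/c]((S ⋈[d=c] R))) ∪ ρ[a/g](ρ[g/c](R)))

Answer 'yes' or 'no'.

E1 stepwise |·|:
  R → 4
  ρ[g/c](R) → 4
  ρ[a/g](ρ[g/c](R)) → 4
  S → 6
  R → 4
  (S ⋈[d=c] R) → 0
  ρ[a/c]((S ⋈[d=c] R)) → 0
  π[a,b](ρ[a/c]((S ⋈[d=c] R))) → 0
  (ρ[a/g](ρ[g/c](R)) ∪ π[a,b](ρ[a/c]((S ⋈[d=c] R)))) → 4
E2 stepwise |·|:
  S → 6
  R → 4
  (S ⋈[d=c] R) → 0
  ρ[a/c]((S ⋈[d=c] R)) → 0
  π[a,b](ρ[a/c]((S ⋈[d=c] R))) → 0
  R → 4
  ρ[g/c](R) → 4
  ρ[a/g](ρ[g/c](R)) → 4
  (π[a,b](ρ[a/c]((S ⋈[d=c] R))) ∪ ρ[a/g](ρ[g/c](R))) → 4

E1 and E2 produce the same multiset:
a | b
1 | 2
4 | 5
9 | 7
9 | 8

yes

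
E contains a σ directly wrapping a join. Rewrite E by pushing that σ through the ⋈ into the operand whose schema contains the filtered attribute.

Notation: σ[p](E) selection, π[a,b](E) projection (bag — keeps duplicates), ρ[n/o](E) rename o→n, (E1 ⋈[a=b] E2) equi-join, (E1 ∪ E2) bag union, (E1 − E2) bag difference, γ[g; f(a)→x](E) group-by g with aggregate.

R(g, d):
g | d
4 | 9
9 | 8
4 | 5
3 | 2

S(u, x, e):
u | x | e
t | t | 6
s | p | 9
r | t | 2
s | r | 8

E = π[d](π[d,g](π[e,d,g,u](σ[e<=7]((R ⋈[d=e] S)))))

σ filters on e, owned by the right side.
E' = π[d](π[d,g](π[e,d,g,u]((R ⋈[d=e] σ[e<=7](S)))))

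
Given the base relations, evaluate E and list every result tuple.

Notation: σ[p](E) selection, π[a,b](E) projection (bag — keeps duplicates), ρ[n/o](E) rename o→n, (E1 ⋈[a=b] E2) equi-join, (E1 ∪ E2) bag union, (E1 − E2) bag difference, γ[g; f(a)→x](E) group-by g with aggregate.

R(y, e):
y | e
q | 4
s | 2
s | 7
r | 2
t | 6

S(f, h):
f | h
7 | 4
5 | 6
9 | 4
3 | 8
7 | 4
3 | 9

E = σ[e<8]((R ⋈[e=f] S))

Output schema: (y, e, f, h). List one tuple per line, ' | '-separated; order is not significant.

Subexpression sizes:
  R → 5
  S → 6
  (R ⋈[e=f] S) → 2
  σ[e<8]((R ⋈[e=f] S)) → 2

== RESULT ==
y | e | f | h
s | 7 | 7 | 4
s | 7 | 7 | 4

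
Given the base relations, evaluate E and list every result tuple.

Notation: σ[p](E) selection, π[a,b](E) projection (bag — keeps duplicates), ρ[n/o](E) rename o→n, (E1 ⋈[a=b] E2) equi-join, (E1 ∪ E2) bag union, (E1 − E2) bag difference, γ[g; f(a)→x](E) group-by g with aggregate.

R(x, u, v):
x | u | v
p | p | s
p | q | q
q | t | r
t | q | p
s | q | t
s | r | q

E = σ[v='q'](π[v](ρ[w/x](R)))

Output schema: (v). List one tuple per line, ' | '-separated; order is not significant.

Per-node cardinality:
  R → 6
  ρ[w/x](R) → 6
  π[v](ρ[w/x](R)) → 6
  σ[v='q'](π[v](ρ[w/x](R))) → 2

== RESULT ==
v
q
q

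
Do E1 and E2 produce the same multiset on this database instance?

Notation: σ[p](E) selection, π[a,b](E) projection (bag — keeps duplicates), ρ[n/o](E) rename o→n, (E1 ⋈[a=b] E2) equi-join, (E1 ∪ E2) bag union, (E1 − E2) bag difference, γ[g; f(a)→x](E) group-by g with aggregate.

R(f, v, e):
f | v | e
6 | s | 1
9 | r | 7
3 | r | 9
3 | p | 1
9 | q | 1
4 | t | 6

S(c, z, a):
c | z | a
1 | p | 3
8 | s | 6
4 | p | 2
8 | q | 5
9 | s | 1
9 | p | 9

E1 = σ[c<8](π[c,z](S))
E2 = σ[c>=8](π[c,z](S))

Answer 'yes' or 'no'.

E1 stepwise |·|:
  S → 6
  π[c,z](S) → 6
  σ[c<8](π[c,z](S)) → 2
E2 stepwise |·|:
  S → 6
  π[c,z](S) → 6
  σ[c>=8](π[c,z](S)) → 4

E1 result:
c | z
1 | p
4 | p
E2 result:
c | z
8 | q
8 | s
9 | p
9 | s
Witness: (9, 's') appears 0× in E1 but 1× in E2.

no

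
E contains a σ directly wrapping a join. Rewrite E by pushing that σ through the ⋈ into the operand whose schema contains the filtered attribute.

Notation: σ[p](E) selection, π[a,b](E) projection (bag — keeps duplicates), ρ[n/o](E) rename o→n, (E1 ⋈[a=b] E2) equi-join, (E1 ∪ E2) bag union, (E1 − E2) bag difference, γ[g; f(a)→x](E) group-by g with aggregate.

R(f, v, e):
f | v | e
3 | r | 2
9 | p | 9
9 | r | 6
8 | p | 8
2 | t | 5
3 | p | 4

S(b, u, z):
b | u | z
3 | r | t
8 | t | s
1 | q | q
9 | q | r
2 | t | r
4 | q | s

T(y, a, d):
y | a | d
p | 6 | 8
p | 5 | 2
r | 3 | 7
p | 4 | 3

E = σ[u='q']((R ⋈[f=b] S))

σ filters on u, owned by the right side.
E' = (R ⋈[f=b] σ[u='q'](S))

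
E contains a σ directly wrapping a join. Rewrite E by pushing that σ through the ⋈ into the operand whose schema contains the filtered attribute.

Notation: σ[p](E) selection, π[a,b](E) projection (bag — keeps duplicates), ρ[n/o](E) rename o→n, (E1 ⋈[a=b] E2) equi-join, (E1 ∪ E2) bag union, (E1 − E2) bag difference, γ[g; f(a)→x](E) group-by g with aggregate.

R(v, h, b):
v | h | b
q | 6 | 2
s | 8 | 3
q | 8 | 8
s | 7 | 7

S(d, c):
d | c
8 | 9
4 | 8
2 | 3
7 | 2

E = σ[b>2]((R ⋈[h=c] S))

σ filters on b, owned by the left side.
E' = (σ[b>2](R) ⋈[h=c] S)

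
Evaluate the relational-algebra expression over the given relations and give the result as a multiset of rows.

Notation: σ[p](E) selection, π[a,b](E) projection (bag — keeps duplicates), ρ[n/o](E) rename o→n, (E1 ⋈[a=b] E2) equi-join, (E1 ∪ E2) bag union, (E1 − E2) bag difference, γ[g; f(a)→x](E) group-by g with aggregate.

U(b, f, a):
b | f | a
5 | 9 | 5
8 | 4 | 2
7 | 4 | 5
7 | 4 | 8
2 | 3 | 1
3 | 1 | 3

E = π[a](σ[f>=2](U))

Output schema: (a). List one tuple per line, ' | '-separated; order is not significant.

Stepwise |·|:
  U → 6
  σ[f>=2](U) → 5
  π[a](σ[f>=2](U)) → 5

== RESULT ==
a
1
2
5
5
8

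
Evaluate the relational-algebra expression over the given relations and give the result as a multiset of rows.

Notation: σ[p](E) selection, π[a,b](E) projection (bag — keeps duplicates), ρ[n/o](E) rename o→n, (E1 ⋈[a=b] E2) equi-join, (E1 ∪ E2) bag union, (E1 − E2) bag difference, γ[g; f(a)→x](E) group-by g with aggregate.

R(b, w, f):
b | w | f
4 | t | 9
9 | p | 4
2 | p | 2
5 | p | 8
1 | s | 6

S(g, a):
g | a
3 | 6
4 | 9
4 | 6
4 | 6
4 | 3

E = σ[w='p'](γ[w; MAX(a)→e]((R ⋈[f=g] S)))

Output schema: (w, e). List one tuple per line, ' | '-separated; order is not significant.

Stepwise |·|:
  R → 5
  S → 5
  (R ⋈[f=g] S) → 4
  γ[w; MAX(a)→e]((R ⋈[f=g] S)) → 1
  σ[w='p'](γ[w; MAX(a)→e]((R ⋈[f=g] S))) → 1

== RESULT ==
w | e
p | 9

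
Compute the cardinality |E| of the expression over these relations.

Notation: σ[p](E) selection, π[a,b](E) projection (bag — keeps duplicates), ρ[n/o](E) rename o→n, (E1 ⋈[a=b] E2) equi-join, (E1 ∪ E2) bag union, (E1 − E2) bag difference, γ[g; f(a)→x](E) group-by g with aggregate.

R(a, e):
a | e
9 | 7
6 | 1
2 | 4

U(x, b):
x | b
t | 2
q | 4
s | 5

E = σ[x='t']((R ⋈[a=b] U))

Subexpression sizes:
  R → 3
  U → 3
  (R ⋈[a=b] U) → 1
  σ[x='t']((R ⋈[a=b] U)) → 1

|E| = 1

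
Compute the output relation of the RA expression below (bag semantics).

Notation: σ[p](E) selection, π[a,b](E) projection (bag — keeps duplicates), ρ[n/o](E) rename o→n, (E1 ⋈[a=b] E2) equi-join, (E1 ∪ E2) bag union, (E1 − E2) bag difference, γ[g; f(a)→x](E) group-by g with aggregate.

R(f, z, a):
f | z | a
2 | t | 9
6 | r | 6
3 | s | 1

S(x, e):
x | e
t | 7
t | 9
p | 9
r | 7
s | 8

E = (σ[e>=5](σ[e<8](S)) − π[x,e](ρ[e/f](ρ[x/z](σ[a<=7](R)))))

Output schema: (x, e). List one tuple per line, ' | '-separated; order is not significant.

Row counts bottom-up:
  S → 5
  σ[e<8](S) → 2
  σ[e>=5](σ[e<8](S)) → 2
  R → 3
  σ[a<=7](R) → 2
  ρ[x/z](σ[a<=7](R)) → 2
  ρ[e/f](ρ[x/z](σ[a<=7](R))) → 2
  π[x,e](ρ[e/f](ρ[x/z](σ[a<=7](R)))) → 2
  (σ[e>=5](σ[e<8](S)) − π[x,e](ρ[e/f](ρ[x/z](σ[a<=7](R))))) → 2

== RESULT ==
x | e
r | 7
t | 7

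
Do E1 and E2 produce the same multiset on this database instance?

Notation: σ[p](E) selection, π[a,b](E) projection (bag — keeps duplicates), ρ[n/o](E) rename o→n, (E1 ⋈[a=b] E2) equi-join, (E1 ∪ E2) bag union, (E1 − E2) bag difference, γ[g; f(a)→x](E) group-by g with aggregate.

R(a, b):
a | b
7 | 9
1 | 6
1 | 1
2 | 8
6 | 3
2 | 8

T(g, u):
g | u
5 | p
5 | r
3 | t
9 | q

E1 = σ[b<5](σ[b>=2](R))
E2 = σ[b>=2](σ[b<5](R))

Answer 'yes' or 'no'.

E1 subexpression sizes:
  R → 6
  σ[b>=2](R) → 5
  σ[b<5](σ[b>=2](R)) → 1
E2 subexpression sizes:
  R → 6
  σ[b<5](R) → 2
  σ[b>=2](σ[b<5](R)) → 1

E1 and E2 produce the same multiset:
a | b
6 | 3

yes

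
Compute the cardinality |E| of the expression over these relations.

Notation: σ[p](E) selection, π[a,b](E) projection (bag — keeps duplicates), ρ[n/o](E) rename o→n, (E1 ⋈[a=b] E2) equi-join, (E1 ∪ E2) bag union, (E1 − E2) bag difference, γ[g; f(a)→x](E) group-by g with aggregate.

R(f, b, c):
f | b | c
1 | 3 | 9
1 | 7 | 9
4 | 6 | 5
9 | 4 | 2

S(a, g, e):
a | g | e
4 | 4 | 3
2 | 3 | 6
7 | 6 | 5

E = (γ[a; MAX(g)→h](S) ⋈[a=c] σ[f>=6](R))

Per-node cardinality:
  S → 3
  γ[a; MAX(g)→h](S) → 3
  R → 4
  σ[f>=6](R) → 1
  (γ[a; MAX(g)→h](S) ⋈[a=c] σ[f>=6](R)) → 1

|E| = 1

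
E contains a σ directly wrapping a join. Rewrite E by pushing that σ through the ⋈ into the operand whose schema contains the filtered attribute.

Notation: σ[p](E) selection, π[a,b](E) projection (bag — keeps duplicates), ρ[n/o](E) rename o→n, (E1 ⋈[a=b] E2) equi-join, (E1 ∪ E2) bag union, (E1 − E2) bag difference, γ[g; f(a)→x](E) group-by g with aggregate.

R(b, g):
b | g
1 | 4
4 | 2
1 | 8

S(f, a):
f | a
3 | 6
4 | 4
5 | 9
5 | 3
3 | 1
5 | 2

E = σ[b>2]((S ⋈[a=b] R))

σ filters on b, owned by the right side.
E' = (S ⋈[a=b] σ[b>2](R))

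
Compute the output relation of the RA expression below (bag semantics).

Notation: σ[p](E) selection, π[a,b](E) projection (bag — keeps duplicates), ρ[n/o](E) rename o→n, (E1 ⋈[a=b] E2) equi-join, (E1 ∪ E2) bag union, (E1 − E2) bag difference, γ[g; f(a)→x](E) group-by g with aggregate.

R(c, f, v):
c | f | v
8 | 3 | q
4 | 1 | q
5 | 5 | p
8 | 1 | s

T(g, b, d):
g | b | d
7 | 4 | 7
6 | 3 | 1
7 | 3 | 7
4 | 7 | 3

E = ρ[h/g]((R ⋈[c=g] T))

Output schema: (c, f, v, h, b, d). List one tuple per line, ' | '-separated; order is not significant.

Row counts bottom-up:
  R → 4
  T → 4
  (R ⋈[c=g] T) → 1
  ρ[h/g]((R ⋈[c=g] T)) → 1

== RESULT ==
c | f | v | h | b | d
4 | 1 | q | 4 | 7 | 3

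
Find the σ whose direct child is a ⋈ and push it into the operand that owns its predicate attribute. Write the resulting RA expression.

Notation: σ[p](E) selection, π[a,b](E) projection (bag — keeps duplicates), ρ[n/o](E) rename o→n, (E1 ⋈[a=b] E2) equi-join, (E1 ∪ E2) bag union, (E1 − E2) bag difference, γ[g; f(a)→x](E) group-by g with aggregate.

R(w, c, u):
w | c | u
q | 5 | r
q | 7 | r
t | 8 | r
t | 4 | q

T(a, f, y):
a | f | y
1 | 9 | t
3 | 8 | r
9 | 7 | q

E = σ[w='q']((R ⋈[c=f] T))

σ filters on w, owned by the left side.
E' = (σ[w='q'](R) ⋈[c=f] T)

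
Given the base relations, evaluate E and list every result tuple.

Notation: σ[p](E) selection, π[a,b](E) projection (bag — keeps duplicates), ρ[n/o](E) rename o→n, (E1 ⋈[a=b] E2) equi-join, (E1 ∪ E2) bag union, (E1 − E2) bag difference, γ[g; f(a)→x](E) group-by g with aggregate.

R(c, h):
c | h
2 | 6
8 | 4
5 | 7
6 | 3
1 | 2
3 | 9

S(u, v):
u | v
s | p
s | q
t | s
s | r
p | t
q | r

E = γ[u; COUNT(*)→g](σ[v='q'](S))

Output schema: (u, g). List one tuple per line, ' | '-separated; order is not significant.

Per-node cardinality:
  S → 6
  σ[v='q'](S) → 1
  γ[u; COUNT(*)→g](σ[v='q'](S)) → 1

== RESULT ==
u | g
s | 1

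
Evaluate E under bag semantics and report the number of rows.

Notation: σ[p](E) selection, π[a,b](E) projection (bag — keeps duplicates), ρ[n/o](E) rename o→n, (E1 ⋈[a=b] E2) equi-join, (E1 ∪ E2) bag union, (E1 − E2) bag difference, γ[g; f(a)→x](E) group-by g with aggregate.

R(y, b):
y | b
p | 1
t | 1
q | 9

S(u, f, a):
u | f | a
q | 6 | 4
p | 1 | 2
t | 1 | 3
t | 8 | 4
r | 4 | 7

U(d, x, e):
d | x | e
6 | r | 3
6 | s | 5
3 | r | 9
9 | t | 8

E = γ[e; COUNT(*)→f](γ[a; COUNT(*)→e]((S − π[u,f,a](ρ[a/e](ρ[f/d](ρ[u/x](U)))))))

Row counts bottom-up:
  S → 5
  U → 4
  ρ[u/x](U) → 4
  ρ[f/d](ρ[u/x](U)) → 4
  ρ[a/e](ρ[f/d](ρ[u/x](U))) → 4
  π[u,f,a](ρ[a/e](ρ[f/d](ρ[u/x](U)))) → 4
  (S − π[u,f,a](ρ[a/e](ρ[f/d](ρ[u/x](U))))) → 5
  γ[a; COUNT(*)→e]((S − π[u,f,a](ρ[a/e](ρ[f/d](ρ[u/x](U)))))) → 4
  γ[e; COUNT(*)→f](γ[a; COUNT(*)→e]((S − π[u,f,a](ρ[a/e](ρ[f/d](ρ[u/x](U))))))) → 2

|E| = 2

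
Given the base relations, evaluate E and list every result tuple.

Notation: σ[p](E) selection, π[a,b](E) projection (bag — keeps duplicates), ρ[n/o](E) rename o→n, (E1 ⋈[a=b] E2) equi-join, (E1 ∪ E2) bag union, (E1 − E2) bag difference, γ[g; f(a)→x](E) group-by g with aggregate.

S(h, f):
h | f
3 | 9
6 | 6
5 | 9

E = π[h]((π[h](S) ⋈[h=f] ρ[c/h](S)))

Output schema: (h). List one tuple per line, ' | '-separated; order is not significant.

Stepwise |·|:
  S → 3
  π[h](S) → 3
  S → 3
  ρ[c/h](S) → 3
  (π[h](S) ⋈[h=f] ρ[c/h](S)) → 1
  π[h]((π[h](S) ⋈[h=f] ρ[c/h](S))) → 1

== RESULT ==
h
6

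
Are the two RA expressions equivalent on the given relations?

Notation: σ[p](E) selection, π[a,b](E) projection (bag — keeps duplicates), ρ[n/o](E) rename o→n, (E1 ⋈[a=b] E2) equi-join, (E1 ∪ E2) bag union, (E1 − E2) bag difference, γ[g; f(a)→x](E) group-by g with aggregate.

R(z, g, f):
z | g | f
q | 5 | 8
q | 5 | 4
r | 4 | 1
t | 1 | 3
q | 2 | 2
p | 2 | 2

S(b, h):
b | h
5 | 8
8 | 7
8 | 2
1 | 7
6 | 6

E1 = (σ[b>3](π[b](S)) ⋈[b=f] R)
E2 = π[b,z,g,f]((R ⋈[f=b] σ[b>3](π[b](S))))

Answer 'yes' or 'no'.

E1 subexpression sizes:
  S → 5
  π[b](S) → 5
  σ[b>3](π[b](S)) → 4
  R → 6
  (σ[b>3](π[b](S)) ⋈[b=f] R) → 2
E2 subexpression sizes:
  R → 6
  S → 5
  π[b](S) → 5
  σ[b>3](π[b](S)) → 4
  (R ⋈[f=b] σ[b>3](π[b](S))) → 2
  π[b,z,g,f]((R ⋈[f=b] σ[b>3](π[b](S)))) → 2

E1 and E2 produce the same multiset:
b | z | g | f
8 | q | 5 | 8
8 | q | 5 | 8

yes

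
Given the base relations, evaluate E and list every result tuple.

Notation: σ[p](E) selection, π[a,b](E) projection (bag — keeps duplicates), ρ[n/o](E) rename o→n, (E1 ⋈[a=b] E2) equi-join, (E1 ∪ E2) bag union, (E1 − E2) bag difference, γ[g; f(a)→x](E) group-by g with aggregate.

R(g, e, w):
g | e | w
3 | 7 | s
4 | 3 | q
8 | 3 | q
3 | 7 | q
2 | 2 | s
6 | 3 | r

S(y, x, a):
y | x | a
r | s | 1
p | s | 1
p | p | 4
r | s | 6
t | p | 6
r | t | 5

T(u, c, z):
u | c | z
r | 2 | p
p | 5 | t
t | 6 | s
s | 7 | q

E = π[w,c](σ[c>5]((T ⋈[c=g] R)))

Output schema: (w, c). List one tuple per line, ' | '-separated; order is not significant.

Subexpression sizes:
  T → 4
  R → 6
  (T ⋈[c=g] R) → 2
  σ[c>5]((T ⋈[c=g] R)) → 1
  π[w,c](σ[c>5]((T ⋈[c=g] R))) → 1

== RESULT ==
w | c
r | 6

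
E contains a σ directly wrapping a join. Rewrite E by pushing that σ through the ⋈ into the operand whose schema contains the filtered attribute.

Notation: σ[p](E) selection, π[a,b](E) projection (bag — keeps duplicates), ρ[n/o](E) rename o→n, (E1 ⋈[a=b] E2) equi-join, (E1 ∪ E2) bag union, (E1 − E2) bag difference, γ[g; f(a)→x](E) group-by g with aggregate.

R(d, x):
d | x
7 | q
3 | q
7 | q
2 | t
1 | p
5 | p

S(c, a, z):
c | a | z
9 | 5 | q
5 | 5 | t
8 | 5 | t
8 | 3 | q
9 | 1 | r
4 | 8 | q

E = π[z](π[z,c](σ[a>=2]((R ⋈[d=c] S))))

σ filters on a, owned by the right side.
E' = π[z](π[z,c]((R ⋈[d=c] σ[a>=2](S))))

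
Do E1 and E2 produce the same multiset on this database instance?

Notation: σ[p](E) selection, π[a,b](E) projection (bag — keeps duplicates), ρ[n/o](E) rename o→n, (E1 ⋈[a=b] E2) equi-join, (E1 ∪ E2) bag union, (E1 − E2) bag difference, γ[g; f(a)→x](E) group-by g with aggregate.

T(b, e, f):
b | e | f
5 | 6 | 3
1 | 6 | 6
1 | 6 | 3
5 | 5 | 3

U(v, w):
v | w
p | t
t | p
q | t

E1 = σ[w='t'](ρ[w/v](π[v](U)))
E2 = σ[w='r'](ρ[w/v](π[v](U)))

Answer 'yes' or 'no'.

E1 row counts bottom-up:
  U → 3
  π[v](U) → 3
  ρ[w/v](π[v](U)) → 3
  σ[w='t'](ρ[w/v](π[v](U))) → 1
E2 row counts bottom-up:
  U → 3
  π[v](U) → 3
  ρ[w/v](π[v](U)) → 3
  σ[w='r'](ρ[w/v](π[v](U))) → 0

E1 result:
w
t
E2 result:
w
(0 rows)
Witness: ('t',) appears 1× in E1 but 0× in E2.

no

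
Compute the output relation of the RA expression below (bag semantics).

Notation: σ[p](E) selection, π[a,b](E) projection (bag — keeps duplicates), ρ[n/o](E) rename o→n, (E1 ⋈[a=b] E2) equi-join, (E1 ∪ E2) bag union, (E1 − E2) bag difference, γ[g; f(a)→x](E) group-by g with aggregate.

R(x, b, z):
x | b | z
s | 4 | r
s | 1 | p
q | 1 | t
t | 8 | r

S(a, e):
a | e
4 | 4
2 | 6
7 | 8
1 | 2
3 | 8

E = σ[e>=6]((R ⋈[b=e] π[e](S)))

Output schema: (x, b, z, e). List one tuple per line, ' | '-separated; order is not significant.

Subexpression sizes:
  R → 4
  S → 5
  π[e](S) → 5
  (R ⋈[b=e] π[e](S)) → 3
  σ[e>=6]((R ⋈[b=e] π[e](S))) → 2

== RESULT ==
x | b | z | e
t | 8 | r | 8
t | 8 | r | 8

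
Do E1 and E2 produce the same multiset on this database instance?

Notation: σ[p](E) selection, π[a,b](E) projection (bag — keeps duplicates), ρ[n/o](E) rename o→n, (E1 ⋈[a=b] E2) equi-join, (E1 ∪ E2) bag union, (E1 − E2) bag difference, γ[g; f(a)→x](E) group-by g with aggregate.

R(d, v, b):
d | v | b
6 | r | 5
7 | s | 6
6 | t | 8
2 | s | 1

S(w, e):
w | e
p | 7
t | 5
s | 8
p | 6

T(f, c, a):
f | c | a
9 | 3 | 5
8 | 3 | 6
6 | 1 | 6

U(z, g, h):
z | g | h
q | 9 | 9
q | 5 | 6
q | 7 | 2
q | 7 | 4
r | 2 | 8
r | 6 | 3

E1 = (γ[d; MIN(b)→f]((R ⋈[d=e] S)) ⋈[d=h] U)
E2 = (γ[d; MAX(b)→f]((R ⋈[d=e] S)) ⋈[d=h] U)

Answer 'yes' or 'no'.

E1 subexpression sizes:
  R → 4
  S → 4
  (R ⋈[d=e] S) → 3
  γ[d; MIN(b)→f]((R ⋈[d=e] S)) → 2
  U → 6
  (γ[d; MIN(b)→f]((R ⋈[d=e] S)) ⋈[d=h] U) → 1
E2 subexpression sizes:
  R → 4
  S → 4
  (R ⋈[d=e] S) → 3
  γ[d; MAX(b)→f]((R ⋈[d=e] S)) → 2
  U → 6
  (γ[d; MAX(b)→f]((R ⋈[d=e] S)) ⋈[d=h] U) → 1

E1 result:
d | f | z | g | h
6 | 5 | q | 5 | 6
E2 result:
d | f | z | g | h
6 | 8 | q | 5 | 6
Witness: (6, 8, 'q', 5, 6) appears 0× in E1 but 1× in E2.

no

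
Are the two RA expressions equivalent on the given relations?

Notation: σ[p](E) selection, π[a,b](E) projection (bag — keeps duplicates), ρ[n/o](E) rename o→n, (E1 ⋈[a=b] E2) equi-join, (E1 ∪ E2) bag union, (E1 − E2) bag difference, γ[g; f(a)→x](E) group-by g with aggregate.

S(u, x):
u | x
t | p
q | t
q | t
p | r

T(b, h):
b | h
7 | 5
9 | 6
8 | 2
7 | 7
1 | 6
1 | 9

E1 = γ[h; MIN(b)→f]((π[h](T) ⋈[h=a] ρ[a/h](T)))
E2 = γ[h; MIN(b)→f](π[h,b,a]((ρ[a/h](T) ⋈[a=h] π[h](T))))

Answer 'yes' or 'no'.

E1 row counts bottom-up:
  T → 6
  π[h](T) → 6
  T → 6
  ρ[a/h](T) → 6
  (π[h](T) ⋈[h=a] ρ[a/h](T)) → 8
  γ[h; MIN(b)→f]((π[h](T) ⋈[h=a] ρ[a/h](T))) → 5
E2 row counts bottom-up:
  T → 6
  ρ[a/h](T) → 6
  T → 6
  π[h](T) → 6
  (ρ[a/h](T) ⋈[a=h] π[h](T)) → 8
  π[h,b,a]((ρ[a/h](T) ⋈[a=h] π[h](T))) → 8
  γ[h; MIN(b)→f](π[h,b,a]((ρ[a/h](T) ⋈[a=h] π[h](T)))) → 5

E1 and E2 produce the same multiset:
h | f
2 | 8
5 | 7
6 | 1
7 | 7
9 | 1

yes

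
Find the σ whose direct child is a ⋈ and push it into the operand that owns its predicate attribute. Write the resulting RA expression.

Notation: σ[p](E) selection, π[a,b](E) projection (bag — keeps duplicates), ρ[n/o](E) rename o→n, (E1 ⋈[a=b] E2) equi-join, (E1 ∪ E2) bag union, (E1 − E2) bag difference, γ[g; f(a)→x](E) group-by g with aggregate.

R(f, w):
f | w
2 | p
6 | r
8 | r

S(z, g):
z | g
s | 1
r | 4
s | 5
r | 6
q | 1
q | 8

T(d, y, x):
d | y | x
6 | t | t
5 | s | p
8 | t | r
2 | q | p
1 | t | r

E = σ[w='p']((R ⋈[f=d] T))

σ filters on w, owned by the left side.
E' = (σ[w='p'](R) ⋈[f=d] T)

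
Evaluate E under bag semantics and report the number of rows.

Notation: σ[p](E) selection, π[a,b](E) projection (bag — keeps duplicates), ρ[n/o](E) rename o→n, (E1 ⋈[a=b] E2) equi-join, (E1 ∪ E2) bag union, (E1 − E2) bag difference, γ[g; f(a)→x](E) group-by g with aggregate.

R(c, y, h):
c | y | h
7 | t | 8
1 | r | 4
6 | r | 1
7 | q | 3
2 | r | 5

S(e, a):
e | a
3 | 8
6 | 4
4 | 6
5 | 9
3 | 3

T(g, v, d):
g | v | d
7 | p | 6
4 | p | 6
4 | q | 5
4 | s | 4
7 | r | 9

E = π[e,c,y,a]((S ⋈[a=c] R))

Stepwise |·|:
  S → 5
  R → 5
  (S ⋈[a=c] R) → 1
  π[e,c,y,a]((S ⋈[a=c] R)) → 1

|E| = 1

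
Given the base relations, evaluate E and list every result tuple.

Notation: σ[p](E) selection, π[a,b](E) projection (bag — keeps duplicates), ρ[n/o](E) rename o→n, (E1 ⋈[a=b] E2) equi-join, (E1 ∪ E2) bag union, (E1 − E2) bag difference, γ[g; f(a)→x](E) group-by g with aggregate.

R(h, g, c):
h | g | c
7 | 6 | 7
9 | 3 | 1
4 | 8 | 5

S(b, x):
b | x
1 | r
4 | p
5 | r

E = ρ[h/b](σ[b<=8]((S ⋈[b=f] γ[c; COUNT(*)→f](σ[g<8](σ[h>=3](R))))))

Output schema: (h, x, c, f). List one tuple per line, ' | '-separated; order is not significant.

Per-node cardinality:
  S → 3
  R → 3
  σ[h>=3](R) → 3
  σ[g<8](σ[h>=3](R)) → 2
  γ[c; COUNT(*)→f](σ[g<8](σ[h>=3](R))) → 2
  (S ⋈[b=f] γ[c; COUNT(*)→f](σ[g<8](σ[h>=3](R)))) → 2
  σ[b<=8]((S ⋈[b=f] γ[c; COUNT(*)→f](σ[g<8](σ[h>=3](R))))) → 2
  ρ[h/b](σ[b<=8]((S ⋈[b=f] γ[c; COUNT(*)→f](σ[g<8](σ[h>=3](R)))))) → 2

== RESULT ==
h | x | c | f
1 | r | 1 | 1
1 | r | 7 | 1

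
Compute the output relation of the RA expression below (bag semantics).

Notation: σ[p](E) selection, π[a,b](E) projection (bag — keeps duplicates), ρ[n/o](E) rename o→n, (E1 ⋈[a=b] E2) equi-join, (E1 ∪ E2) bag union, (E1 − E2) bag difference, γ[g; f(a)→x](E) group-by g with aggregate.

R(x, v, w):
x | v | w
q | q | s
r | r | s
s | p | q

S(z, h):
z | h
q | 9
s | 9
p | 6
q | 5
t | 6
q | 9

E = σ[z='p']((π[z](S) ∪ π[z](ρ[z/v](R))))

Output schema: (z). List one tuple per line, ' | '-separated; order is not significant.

Row counts bottom-up:
  S → 6
  π[z](S) → 6
  R → 3
  ρ[z/v](R) → 3
  π[z](ρ[z/v](R)) → 3
  (π[z](S) ∪ π[z](ρ[z/v](R))) → 9
  σ[z='p']((π[z](S) ∪ π[z](ρ[z/v](R)))) → 2

== RESULT ==
z
p
p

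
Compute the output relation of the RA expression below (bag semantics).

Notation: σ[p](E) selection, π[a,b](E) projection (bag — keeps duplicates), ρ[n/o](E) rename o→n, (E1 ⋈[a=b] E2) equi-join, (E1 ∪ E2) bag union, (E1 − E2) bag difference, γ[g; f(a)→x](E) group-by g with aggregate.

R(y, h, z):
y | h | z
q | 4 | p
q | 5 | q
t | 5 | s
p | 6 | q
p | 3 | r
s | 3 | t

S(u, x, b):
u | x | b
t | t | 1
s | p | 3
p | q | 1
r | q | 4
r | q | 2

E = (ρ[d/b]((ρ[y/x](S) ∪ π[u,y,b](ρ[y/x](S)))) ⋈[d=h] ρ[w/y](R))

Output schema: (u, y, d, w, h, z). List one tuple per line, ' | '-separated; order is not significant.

Per-node cardinality:
  S → 5
  ρ[y/x](S) → 5
  S → 5
  ρ[y/x](S) → 5
  π[u,y,b](ρ[y/x](S)) → 5
  (ρ[y/x](S) ∪ π[u,y,b](ρ[y/x](S))) → 10
  ρ[d/b]((ρ[y/x](S) ∪ π[u,y,b](ρ[y/x](S)))) → 10
  R → 6
  ρ[w/y](R) → 6
  (ρ[d/b]((ρ[y/x](S) ∪ π[u,y,b](ρ[y/x](S)))) ⋈[d=h] ρ[w/y](R)) → 6

== RESULT ==
u | y | d | w | h | z
r | q | 4 | q | 4 | p
r | q | 4 | q | 4 | p
s | p | 3 | p | 3 | r
s | p | 3 | p | 3 | r
s | p | 3 | s | 3 | t
s | p | 3 | s | 3 | t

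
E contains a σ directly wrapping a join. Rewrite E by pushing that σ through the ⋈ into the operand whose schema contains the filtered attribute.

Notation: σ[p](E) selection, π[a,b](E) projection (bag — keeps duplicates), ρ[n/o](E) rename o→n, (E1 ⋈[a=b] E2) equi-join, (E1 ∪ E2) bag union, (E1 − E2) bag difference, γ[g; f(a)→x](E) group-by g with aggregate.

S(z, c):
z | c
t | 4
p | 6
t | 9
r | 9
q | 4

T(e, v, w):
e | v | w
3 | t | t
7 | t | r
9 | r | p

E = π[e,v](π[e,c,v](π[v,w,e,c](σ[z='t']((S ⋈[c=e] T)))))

σ filters on z, owned by the left side.
E' = π[e,v](π[e,c,v](π[v,w,e,c]((σ[z='t'](S) ⋈[c=e] T))))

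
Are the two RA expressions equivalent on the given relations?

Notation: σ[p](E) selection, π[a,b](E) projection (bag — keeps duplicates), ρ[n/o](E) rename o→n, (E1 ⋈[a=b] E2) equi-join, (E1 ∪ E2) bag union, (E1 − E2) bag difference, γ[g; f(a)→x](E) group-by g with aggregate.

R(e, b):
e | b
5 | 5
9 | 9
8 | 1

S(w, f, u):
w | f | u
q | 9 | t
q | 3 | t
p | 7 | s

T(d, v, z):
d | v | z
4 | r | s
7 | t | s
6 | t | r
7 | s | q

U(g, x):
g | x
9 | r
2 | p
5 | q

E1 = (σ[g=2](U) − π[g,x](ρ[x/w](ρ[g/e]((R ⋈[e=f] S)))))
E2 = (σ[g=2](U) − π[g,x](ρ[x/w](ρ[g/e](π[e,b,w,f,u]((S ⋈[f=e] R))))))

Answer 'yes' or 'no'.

E1 subexpression sizes:
  U → 3
  σ[g=2](U) → 1
  R → 3
  S → 3
  (R ⋈[e=f] S) → 1
  ρ[g/e]((R ⋈[e=f] S)) → 1
  ρ[x/w](ρ[g/e]((R ⋈[e=f] S))) → 1
  π[g,x](ρ[x/w](ρ[g/e]((R ⋈[e=f] S)))) → 1
  (σ[g=2](U) − π[g,x](ρ[x/w](ρ[g/e]((R ⋈[e=f] S))))) → 1
E2 subexpression sizes:
  U → 3
  σ[g=2](U) → 1
  S → 3
  R → 3
  (S ⋈[f=e] R) → 1
  π[e,b,w,f,u]((S ⋈[f=e] R)) → 1
  ρ[g/e](π[e,b,w,f,u]((S ⋈[f=e] R))) → 1
  ρ[x/w](ρ[g/e](π[e,b,w,f,u]((S ⋈[f=e] R)))) → 1
  π[g,x](ρ[x/w](ρ[g/e](π[e,b,w,f,u]((S ⋈[f=e] R))))) → 1
  (σ[g=2](U) − π[g,x](ρ[x/w](ρ[g/e](π[e,b,w,f,u]((S ⋈[f=e] R)))))) → 1

E1 and E2 produce the same multiset:
g | x
2 | p

yes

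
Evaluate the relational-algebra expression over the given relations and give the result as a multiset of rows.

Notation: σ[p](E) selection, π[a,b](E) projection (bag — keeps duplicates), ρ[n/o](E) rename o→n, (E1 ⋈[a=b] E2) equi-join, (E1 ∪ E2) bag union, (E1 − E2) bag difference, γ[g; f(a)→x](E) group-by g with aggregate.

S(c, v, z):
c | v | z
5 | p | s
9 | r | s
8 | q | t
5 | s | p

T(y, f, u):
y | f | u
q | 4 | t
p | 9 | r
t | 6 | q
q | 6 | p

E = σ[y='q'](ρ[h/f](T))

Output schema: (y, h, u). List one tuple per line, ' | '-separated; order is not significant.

Subexpression sizes:
  T → 4
  ρ[h/f](T) → 4
  σ[y='q'](ρ[h/f](T)) → 2

== RESULT ==
y | h | u
q | 4 | t
q | 6 | p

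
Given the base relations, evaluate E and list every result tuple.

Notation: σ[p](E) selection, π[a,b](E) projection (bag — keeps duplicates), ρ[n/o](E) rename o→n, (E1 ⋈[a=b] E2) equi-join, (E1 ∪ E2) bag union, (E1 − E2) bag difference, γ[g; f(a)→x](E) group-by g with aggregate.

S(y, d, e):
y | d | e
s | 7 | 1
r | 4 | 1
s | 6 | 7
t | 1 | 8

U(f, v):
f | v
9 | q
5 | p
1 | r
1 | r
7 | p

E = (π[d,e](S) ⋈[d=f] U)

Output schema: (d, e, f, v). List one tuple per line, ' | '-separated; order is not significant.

Stepwise |·|:
  S → 4
  π[d,e](S) → 4
  U → 5
  (π[d,e](S) ⋈[d=f] U) → 3

== RESULT ==
d | e | f | v
1 | 8 | 1 | r
1 | 8 | 1 | r
7 | 1 | 7 | p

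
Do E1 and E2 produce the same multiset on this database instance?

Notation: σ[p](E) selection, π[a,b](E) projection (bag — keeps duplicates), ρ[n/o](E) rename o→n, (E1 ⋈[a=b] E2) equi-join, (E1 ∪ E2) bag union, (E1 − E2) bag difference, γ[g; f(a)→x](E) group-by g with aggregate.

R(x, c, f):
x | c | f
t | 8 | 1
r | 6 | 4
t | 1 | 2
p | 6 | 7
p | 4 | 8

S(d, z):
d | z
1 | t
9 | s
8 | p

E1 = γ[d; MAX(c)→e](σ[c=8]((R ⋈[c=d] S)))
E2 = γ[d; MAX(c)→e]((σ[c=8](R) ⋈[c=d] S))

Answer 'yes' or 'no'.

E1 stepwise |·|:
  R → 5
  S → 3
  (R ⋈[c=d] S) → 2
  σ[c=8]((R ⋈[c=d] S)) → 1
  γ[d; MAX(c)→e](σ[c=8]((R ⋈[c=d] S))) → 1
E2 stepwise |·|:
  R → 5
  σ[c=8](R) → 1
  S → 3
  (σ[c=8](R) ⋈[c=d] S) → 1
  γ[d; MAX(c)→e]((σ[c=8](R) ⋈[c=d] S)) → 1

E1 and E2 produce the same multiset:
d | e
8 | 8

yes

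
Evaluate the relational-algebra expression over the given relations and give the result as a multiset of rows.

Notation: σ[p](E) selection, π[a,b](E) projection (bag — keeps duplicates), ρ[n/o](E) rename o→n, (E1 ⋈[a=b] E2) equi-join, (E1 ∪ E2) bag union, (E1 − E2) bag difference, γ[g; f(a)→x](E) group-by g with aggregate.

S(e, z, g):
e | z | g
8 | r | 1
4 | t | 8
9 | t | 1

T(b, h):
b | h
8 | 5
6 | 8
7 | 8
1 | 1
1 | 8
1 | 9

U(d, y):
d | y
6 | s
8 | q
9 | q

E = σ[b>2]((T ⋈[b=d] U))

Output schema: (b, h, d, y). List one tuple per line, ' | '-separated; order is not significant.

Per-node cardinality:
  T → 6
  U → 3
  (T ⋈[b=d] U) → 2
  σ[b>2]((T ⋈[b=d] U)) → 2

== RESULT ==
b | h | d | y
6 | 8 | 6 | s
8 | 5 | 8 | q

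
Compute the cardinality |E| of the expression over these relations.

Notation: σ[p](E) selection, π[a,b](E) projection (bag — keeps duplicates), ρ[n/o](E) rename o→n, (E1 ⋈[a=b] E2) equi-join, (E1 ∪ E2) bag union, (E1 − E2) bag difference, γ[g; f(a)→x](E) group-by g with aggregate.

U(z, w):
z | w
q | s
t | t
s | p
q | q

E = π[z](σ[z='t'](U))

Row counts bottom-up:
  U → 4
  σ[z='t'](U) → 1
  π[z](σ[z='t'](U)) → 1

|E| = 1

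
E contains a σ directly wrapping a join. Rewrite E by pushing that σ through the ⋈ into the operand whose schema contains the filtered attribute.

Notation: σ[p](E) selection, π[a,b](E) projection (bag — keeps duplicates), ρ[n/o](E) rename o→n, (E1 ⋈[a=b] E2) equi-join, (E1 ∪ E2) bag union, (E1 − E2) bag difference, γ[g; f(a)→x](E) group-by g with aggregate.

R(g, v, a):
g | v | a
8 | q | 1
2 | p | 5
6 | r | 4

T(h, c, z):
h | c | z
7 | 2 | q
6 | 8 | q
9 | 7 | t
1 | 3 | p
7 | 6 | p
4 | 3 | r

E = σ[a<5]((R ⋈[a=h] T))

σ filters on a, owned by the left side.
E' = (σ[a<5](R) ⋈[a=h] T)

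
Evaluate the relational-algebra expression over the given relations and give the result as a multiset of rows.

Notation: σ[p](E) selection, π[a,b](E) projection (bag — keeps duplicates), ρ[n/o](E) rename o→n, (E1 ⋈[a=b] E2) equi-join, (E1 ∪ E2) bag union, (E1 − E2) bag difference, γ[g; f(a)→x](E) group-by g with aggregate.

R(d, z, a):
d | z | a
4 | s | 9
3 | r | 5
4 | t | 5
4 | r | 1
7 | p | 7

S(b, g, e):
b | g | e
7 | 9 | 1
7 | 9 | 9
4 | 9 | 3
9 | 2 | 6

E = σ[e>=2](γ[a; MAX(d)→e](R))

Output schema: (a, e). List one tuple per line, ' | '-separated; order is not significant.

Row counts bottom-up:
  R → 5
  γ[a; MAX(d)→e](R) → 4
  σ[e>=2](γ[a; MAX(d)→e](R)) → 4

== RESULT ==
a | e
1 | 4
5 | 4
7 | 7
9 | 4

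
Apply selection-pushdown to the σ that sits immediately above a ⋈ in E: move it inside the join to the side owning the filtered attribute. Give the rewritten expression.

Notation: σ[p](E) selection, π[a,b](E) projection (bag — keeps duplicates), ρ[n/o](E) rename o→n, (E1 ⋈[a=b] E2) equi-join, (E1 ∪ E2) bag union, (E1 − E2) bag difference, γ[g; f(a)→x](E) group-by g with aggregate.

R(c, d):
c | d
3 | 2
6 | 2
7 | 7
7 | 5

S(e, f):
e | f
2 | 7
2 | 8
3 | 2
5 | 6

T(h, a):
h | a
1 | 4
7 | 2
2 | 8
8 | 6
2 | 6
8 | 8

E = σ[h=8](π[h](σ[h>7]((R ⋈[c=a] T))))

σ filters on h, owned by the right side.
E' = σ[h=8](π[h]((R ⋈[c=a] σ[h>7](T))))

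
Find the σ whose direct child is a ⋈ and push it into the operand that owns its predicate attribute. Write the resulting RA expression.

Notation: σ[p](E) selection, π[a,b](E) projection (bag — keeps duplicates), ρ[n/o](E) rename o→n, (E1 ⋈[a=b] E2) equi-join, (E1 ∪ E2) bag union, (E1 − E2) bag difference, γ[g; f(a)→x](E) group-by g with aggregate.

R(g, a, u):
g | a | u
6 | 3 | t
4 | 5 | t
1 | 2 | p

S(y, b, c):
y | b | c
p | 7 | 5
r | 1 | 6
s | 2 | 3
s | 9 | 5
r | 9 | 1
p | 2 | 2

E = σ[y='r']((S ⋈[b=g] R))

σ filters on y, owned by the left side.
E' = (σ[y='r'](S) ⋈[b=g] R)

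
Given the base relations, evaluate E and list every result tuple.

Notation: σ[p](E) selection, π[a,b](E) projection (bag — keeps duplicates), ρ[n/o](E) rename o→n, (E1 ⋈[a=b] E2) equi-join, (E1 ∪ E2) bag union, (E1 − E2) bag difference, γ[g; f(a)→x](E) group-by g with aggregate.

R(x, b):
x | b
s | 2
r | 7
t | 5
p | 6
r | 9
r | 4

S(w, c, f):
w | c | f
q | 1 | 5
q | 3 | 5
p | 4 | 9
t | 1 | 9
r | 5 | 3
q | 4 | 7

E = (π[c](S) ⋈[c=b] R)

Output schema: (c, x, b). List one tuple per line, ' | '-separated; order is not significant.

Row counts bottom-up:
  S → 6
  π[c](S) → 6
  R → 6
  (π[c](S) ⋈[c=b] R) → 3

== RESULT ==
c | x | b
4 | r | 4
4 | r | 4
5 | t | 5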